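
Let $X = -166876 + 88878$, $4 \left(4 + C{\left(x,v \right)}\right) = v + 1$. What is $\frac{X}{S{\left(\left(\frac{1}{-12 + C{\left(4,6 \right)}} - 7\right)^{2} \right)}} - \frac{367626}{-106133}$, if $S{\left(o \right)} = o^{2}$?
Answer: $- \frac{77687528974404828}{2799436526662373} \approx -27.751$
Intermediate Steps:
$C{\left(x,v \right)} = - \frac{15}{4} + \frac{v}{4}$ ($C{\left(x,v \right)} = -4 + \frac{v + 1}{4} = -4 + \frac{1 + v}{4} = -4 + \left(\frac{1}{4} + \frac{v}{4}\right) = - \frac{15}{4} + \frac{v}{4}$)
$X = -77998$
$\frac{X}{S{\left(\left(\frac{1}{-12 + C{\left(4,6 \right)}} - 7\right)^{2} \right)}} - \frac{367626}{-106133} = - \frac{77998}{\left(\left(\frac{1}{-12 + \left(- \frac{15}{4} + \frac{1}{4} \cdot 6\right)} - 7\right)^{2}\right)^{2}} - \frac{367626}{-106133} = - \frac{77998}{\left(\left(\frac{1}{-12 + \left(- \frac{15}{4} + \frac{3}{2}\right)} - 7\right)^{2}\right)^{2}} - - \frac{367626}{106133} = - \frac{77998}{\left(\left(\frac{1}{-12 - \frac{9}{4}} - 7\right)^{2}\right)^{2}} + \frac{367626}{106133} = - \frac{77998}{\left(\left(\frac{1}{- \frac{57}{4}} - 7\right)^{2}\right)^{2}} + \frac{367626}{106133} = - \frac{77998}{\left(\left(- \frac{4}{57} - 7\right)^{2}\right)^{2}} + \frac{367626}{106133} = - \frac{77998}{\left(\left(- \frac{403}{57}\right)^{2}\right)^{2}} + \frac{367626}{106133} = - \frac{77998}{\left(\frac{162409}{3249}\right)^{2}} + \frac{367626}{106133} = - \frac{77998}{\frac{26376683281}{10556001}} + \frac{367626}{106133} = \left(-77998\right) \frac{10556001}{26376683281} + \frac{367626}{106133} = - \frac{823346965998}{26376683281} + \frac{367626}{106133} = - \frac{77687528974404828}{2799436526662373}$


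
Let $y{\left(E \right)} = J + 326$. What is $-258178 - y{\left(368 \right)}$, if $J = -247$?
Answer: $-258257$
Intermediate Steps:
$y{\left(E \right)} = 79$ ($y{\left(E \right)} = -247 + 326 = 79$)
$-258178 - y{\left(368 \right)} = -258178 - 79 = -258257$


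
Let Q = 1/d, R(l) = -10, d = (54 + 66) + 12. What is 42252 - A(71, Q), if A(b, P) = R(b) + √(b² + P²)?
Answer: 42262 - √87834385/132 ≈ 42191.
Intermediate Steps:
d = 132 (d = 120 + 12 = 132)
Q = 1/132 ≈ 0.0075758
A(b, P) = -10 + √(P² + b²) (A(b, P) = -10 + √(b² + P²) = -10 + √(P² + b²))
42252 - A(71, Q) = 42252 - (-10 + √((1/132)² + 71²)) = 42252 - (-10 + √(1/17424 + 5041)) = 42252 - (-10 + √(87834385/17424)) = 42252 - (-10 + √87834385/132) = 42252 + (10 - √87834385/132) = 42262 - √87834385/132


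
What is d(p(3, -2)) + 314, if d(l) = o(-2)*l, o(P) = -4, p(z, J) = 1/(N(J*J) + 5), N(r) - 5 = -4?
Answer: 940/3 ≈ 313.33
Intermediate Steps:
N(r) = 1 (N(r) = 5 - 4 = 1)
p(z, J) = ⅙ (p(z, J) = 1/(1 + 5) = 1/6 = ⅙)
d(l) = -4*l
d(p(3, -2)) + 314 = -4*⅙ + 314 = -⅔ + 314 = 940/3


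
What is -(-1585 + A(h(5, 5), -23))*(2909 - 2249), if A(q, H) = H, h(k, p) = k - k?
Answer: 1061280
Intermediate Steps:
h(k, p) = 0
-(-1585 + A(h(5, 5), -23))*(2909 - 2249) = -(-1585 - 23)*(2909 - 2249) = -(-1608)*660 = -1*(-1061280) = 1061280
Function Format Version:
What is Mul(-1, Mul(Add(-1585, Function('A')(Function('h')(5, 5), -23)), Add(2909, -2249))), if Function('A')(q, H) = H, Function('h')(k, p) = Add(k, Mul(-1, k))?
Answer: 1061280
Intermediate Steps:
Function('h')(k, p) = 0
Mul(-1, Mul(Add(-1585, Function('A')(Function('h')(5, 5), -23)), Add(2909, -2249))) = Mul(-1, Mul(Add(-1585, -23), Add(2909, -2249))) = Mul(-1, Mul(-1608, 660)) = Mul(-1, -1061280) = 1061280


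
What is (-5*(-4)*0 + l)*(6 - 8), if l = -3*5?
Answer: 30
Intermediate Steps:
l = -15
(-5*(-4)*0 + l)*(6 - 8) = (-5*(-4)*0 - 15)*(6 - 8) = (20*0 - 15)*(-2) = (0 - 15)*(-2) = -15*(-2) = 30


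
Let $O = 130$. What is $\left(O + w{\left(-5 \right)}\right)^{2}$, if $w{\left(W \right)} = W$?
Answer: $15625$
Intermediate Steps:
$\left(O + w{\left(-5 \right)}\right)^{2} = \left(130 - 5\right)^{2} = 125^{2} = 15625$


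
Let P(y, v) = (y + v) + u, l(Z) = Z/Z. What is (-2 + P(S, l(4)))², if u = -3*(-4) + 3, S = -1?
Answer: 169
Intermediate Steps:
u = 15 (u = 12 + 3 = 15)
l(Z) = 1
P(y, v) = 15 + v + y (P(y, v) = (y + v) + 15 = (v + y) + 15 = 15 + v + y)
(-2 + P(S, l(4)))² = (-2 + (15 + 1 - 1))² = (-2 + 15)² = 13² = 169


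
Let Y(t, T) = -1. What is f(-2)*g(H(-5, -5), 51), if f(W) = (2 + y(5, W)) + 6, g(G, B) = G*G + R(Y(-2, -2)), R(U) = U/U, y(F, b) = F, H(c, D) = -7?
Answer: 650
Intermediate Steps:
R(U) = 1
g(G, B) = 1 + G² (g(G, B) = G*G + 1 = G² + 1 = 1 + G²)
f(W) = 13 (f(W) = (2 + 5) + 6 = 7 + 6 = 13)
f(-2)*g(H(-5, -5), 51) = 13*(1 + (-7)²) = 13*(1 + 49) = 13*50 = 650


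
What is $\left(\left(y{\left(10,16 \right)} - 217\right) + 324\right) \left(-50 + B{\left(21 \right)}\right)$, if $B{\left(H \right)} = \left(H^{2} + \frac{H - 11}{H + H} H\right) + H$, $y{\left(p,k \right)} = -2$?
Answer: $43785$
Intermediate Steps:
$B{\left(H \right)} = - \frac{11}{2} + H^{2} + \frac{3 H}{2}$ ($B{\left(H \right)} = \left(H^{2} + \frac{-11 + H}{2 H} H\right) + H = \left(H^{2} + \left(- \frac{11}{2} + \frac{H}{2}\right)\right) + H = \left(- \frac{11}{2} + H^{2} + \frac{H}{2}\right) + H = - \frac{11}{2} + H^{2} + \frac{3 H}{2}$)
$\left(\left(y{\left(10,16 \right)} - 217\right) + 324\right) \left(-50 + B{\left(21 \right)}\right) = \left(\left(-2 - 217\right) + 324\right) \left(-50 + \left(- \frac{11}{2} + 21^{2} + \frac{3}{2} \cdot 21\right)\right) = \left(\left(-2 - 217\right) + 324\right) \left(-50 + \left(- \frac{11}{2} + 441 + \frac{63}{2}\right)\right) = \left(-219 + 324\right) \left(-50 + 467\right) = 105 \cdot 417 = 43785$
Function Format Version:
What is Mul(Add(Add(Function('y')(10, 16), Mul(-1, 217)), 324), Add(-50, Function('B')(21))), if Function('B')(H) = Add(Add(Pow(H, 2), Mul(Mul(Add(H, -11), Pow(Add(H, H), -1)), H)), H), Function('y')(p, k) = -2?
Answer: 43785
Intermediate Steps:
Function('B')(H) = Add(Rational(-11, 2), Pow(H, 2), Mul(Rational(3, 2), H)) (Function('B')(H) = Add(Add(Pow(H, 2), Mul(Mul(Add(-11, H), Pow(Mul(2, H), -1)), H)), H) = Add(Add(Pow(H, 2), Mul(Mul(Add(-11, H), Mul(Rational(1, 2), Pow(H, -1))), H)), H) = Add(Add(Pow(H, 2), Mul(Mul(Rational(1, 2), Pow(H, -1), Add(-11, H)), H)), H) = Add(Add(Pow(H, 2), Add(Rational(-11, 2), Mul(Rational(1, 2), H))), H) = Add(Add(Rational(-11, 2), Pow(H, 2), Mul(Rational(1, 2), H)), H) = Add(Rational(-11, 2), Pow(H, 2), Mul(Rational(3, 2), H)))
Mul(Add(Add(Function('y')(10, 16), Mul(-1, 217)), 324), Add(-50, Function('B')(21))) = Mul(Add(Add(-2, Mul(-1, 217)), 324), Add(-50, Add(Rational(-11, 2), Pow(21, 2), Mul(Rational(3, 2), 21)))) = Mul(Add(Add(-2, -217), 324), Add(-50, Add(Rational(-11, 2), 441, Rational(63, 2)))) = Mul(Add(-219, 324), Add(-50, 467)) = Mul(105, 417) = 43785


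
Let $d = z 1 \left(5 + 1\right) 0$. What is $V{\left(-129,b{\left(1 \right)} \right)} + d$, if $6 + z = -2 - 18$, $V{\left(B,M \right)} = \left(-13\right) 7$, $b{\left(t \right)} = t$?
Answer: $-91$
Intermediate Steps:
$V{\left(B,M \right)} = -91$
$z = -26$ ($z = -6 - 20 = -26$)
$d = 0$ ($d = - 26 \cdot 1 \left(5 + 1\right) 0 = - 26 \cdot 1 \cdot 6 \cdot 0 = \left(-26\right) 6 \cdot 0 = \left(-156\right) 0 = 0$)
$V{\left(-129,b{\left(1 \right)} \right)} + d = -91 + 0 = -91$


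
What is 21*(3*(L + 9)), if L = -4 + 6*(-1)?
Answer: -63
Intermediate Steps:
L = -10 (L = -4 - 6 = -10)
21*(3*(L + 9)) = 21*(3*(-10 + 9)) = 21*(3*(-1)) = 21*(-3) = -63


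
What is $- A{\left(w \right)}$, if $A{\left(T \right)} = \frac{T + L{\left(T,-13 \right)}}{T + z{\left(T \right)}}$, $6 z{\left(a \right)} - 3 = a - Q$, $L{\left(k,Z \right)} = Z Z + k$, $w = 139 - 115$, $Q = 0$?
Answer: $- \frac{434}{57} \approx -7.614$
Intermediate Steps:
$w = 24$
$L{\left(k,Z \right)} = k + Z^{2}$ ($L{\left(k,Z \right)} = Z^{2} + k = k + Z^{2}$)
$z{\left(a \right)} = \frac{1}{2} + \frac{a}{6}$ ($z{\left(a \right)} = \frac{1}{2} + \frac{a - 0}{6} = \frac{1}{2} + \frac{a + 0}{6} = \frac{1}{2} + \frac{a}{6}$)
$A{\left(T \right)} = \frac{169 + 2 T}{\frac{1}{2} + \frac{7 T}{6}}$ ($A{\left(T \right)} = \frac{T + \left(T + \left(-13\right)^{2}\right)}{T + \left(\frac{1}{2} + \frac{T}{6}\right)} = \frac{T + \left(T + 169\right)}{\frac{1}{2} + \frac{7 T}{6}} = \frac{T + \left(169 + T\right)}{\frac{1}{2} + \frac{7 T}{6}} = \frac{169 + 2 T}{\frac{1}{2} + \frac{7 T}{6}}$)
$- A{\left(w \right)} = - \frac{6 \left(169 + 2 \cdot 24\right)}{3 + 7 \cdot 24} = - \frac{6 \left(169 + 48\right)}{3 + 168} = - \frac{6 \cdot 217}{171} = \left(-1\right) \frac{434}{57} = - \frac{434}{57}$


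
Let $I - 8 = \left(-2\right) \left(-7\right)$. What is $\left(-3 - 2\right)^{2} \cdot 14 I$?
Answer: $7700$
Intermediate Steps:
$I = 22$ ($I = 8 - -14 = 8 + 14 = 22$)
$\left(-3 - 2\right)^{2} \cdot 14 I = \left(-3 - 2\right)^{2} \cdot 14 \cdot 22 = \left(-5\right)^{2} \cdot 14 \cdot 22 = 25 \cdot 14 \cdot 22 = 350 \cdot 22 = 7700$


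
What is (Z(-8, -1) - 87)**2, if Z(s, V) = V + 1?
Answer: 7569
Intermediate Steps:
Z(s, V) = 1 + V
(Z(-8, -1) - 87)**2 = ((1 - 1) - 87)**2 = (0 - 87)**2 = (-87)**2 = 7569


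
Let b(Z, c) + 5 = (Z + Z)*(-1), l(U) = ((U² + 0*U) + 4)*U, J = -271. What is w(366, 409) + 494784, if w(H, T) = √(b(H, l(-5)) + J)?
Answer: 494784 + 12*I*√7 ≈ 4.9478e+5 + 31.749*I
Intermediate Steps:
l(U) = U*(4 + U²) (l(U) = ((U² + 0) + 4)*U = (U² + 4)*U = (4 + U²)*U = U*(4 + U²))
b(Z, c) = -5 - 2*Z (b(Z, c) = -5 + (Z + Z)*(-1) = -5 + (2*Z)*(-1) = -5 - 2*Z)
w(H, T) = √(-276 - 2*H) (w(H, T) = √((-5 - 2*H) - 271) = √(-276 - 2*H))
w(366, 409) + 494784 = √(-276 - 2*366) + 494784 = √(-276 - 732) + 494784 = √(-1008) + 494784 = 12*I*√7 + 494784 = 494784 + 12*I*√7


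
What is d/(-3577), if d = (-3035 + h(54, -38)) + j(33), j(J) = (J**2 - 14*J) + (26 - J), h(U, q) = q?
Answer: 2453/3577 ≈ 0.68577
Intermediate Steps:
j(J) = 26 + J**2 - 15*J
d = -2453 (d = (-3035 - 38) + (26 + 33**2 - 15*33) = -3073 + (26 + 1089 - 495) = -3073 + 620 = -2453)
d/(-3577) = -2453/(-3577) = -2453*(-1/3577) = 2453/3577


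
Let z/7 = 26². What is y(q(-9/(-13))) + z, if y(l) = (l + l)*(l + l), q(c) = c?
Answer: 800032/169 ≈ 4733.9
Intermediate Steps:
y(l) = 4*l² (y(l) = (2*l)*(2*l) = 4*l²)
z = 4732 (z = 7*26² = 7*676 = 4732)
y(q(-9/(-13))) + z = 4*(-9/(-13))² + 4732 = 4*(-9*(-1/13))² + 4732 = 4*(9/13)² + 4732 = 4*(81/169) + 4732 = 324/169 + 4732 = 800032/169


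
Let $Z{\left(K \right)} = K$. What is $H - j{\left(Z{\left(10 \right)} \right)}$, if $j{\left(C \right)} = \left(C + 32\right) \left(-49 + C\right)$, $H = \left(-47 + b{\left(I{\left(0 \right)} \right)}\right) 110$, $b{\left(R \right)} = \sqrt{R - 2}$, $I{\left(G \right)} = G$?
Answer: $-3532 + 110 i \sqrt{2} \approx -3532.0 + 155.56 i$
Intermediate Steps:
$b{\left(R \right)} = \sqrt{-2 + R}$
$H = -5170 + 110 i \sqrt{2}$ ($H = \left(-47 + \sqrt{-2 + 0}\right) 110 = \left(-47 + \sqrt{-2}\right) 110 = \left(-47 + i \sqrt{2}\right) 110 = -5170 + 110 i \sqrt{2} \approx -5170.0 + 155.56 i$)
$j{\left(C \right)} = \left(-49 + C\right) \left(32 + C\right)$ ($j{\left(C \right)} = \left(32 + C\right) \left(-49 + C\right) = \left(-49 + C\right) \left(32 + C\right)$)
$H - j{\left(Z{\left(10 \right)} \right)} = \left(-5170 + 110 i \sqrt{2}\right) - \left(-1568 + 10^{2} - 170\right) = \left(-5170 + 110 i \sqrt{2}\right) - \left(-1568 + 100 - 170\right) = \left(-5170 + 110 i \sqrt{2}\right) - -1638 = \left(-5170 + 110 i \sqrt{2}\right) + 1638 = -3532 + 110 i \sqrt{2}$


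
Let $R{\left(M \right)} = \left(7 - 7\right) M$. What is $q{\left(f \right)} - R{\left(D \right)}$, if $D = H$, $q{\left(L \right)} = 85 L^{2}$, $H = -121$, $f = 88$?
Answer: $658240$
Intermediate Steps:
$D = -121$
$R{\left(M \right)} = 0$ ($R{\left(M \right)} = 0 M = 0$)
$q{\left(f \right)} - R{\left(D \right)} = 85 \cdot 88^{2} - 0 = 85 \cdot 7744 + 0 = 658240 + 0 = 658240$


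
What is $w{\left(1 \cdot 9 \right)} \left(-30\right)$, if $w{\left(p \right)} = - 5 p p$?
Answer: $12150$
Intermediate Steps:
$w{\left(p \right)} = - 5 p^{2}$
$w{\left(1 \cdot 9 \right)} \left(-30\right) = - 5 \left(1 \cdot 9\right)^{2} \left(-30\right) = - 5 \cdot 9^{2} \left(-30\right) = \left(-5\right) 81 \left(-30\right) = \left(-405\right) \left(-30\right) = 12150$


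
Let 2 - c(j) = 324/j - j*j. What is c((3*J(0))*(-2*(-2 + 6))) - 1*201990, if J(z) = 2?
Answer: -798709/4 ≈ -1.9968e+5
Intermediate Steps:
c(j) = 2 + j**2 - 324/j (c(j) = 2 - (324/j - j*j) = 2 - (324/j - j**2) = 2 - (-j**2 + 324/j) = 2 + (j**2 - 324/j) = 2 + j**2 - 324/j)
c((3*J(0))*(-2*(-2 + 6))) - 1*201990 = (2 + ((3*2)*(-2*(-2 + 6)))**2 - 324*(-1/(12*(-2 + 6)))) - 1*201990 = (2 + (6*(-2*4))**2 - 324/(6*(-2*4))) - 201990 = (2 + (6*(-8))**2 - 324/(6*(-8))) - 201990 = (2 + (-48)**2 - 324/(-48)) - 201990 = (2 + 2304 - 324*(-1/48)) - 201990 = (2 + 2304 + 27/4) - 201990 = 9251/4 - 201990 = -798709/4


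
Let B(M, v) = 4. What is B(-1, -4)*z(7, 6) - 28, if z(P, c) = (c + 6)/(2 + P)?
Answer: -68/3 ≈ -22.667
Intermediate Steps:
z(P, c) = (6 + c)/(2 + P)
B(-1, -4)*z(7, 6) - 28 = 4*((6 + 6)/(2 + 7)) - 28 = 4*(12/9) - 28 = 4*((1/9)*12) - 28 = 4*(4/3) - 28 = 16/3 - 28 = -68/3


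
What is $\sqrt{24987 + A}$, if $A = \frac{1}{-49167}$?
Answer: $\frac{2 \sqrt{186430311899}}{5463} \approx 158.07$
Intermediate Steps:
$A = - \frac{1}{49167} \approx -2.0339 \cdot 10^{-5}$
$\sqrt{24987 + A} = \sqrt{24987 - \frac{1}{49167}} = \sqrt{\frac{1228535828}{49167}} = \frac{2 \sqrt{186430311899}}{5463}$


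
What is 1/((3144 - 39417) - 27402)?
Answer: -1/63675 ≈ -1.5705e-5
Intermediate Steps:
1/((3144 - 39417) - 27402) = 1/(-36273 - 27402) = 1/(-63675) = -1/63675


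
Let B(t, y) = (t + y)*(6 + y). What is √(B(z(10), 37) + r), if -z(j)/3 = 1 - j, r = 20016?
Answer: 4*√1423 ≈ 150.89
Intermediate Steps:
z(j) = -3 + 3*j (z(j) = -3*(1 - j) = -3 + 3*j)
B(t, y) = (6 + y)*(t + y)
√(B(z(10), 37) + r) = √((37² + 6*(-3 + 3*10) + 6*37 + (-3 + 3*10)*37) + 20016) = √((1369 + 6*(-3 + 30) + 222 + (-3 + 30)*37) + 20016) = √((1369 + 6*27 + 222 + 27*37) + 20016) = √((1369 + 162 + 222 + 999) + 20016) = √(2752 + 20016) = √22768 = 4*√1423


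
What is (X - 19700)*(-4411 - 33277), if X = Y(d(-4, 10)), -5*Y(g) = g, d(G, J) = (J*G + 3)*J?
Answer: 739664688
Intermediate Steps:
d(G, J) = J*(3 + G*J) (d(G, J) = (G*J + 3)*J = (3 + G*J)*J = J*(3 + G*J))
Y(g) = -g/5
X = 74 (X = -2*(3 - 4*10) = -2*(3 - 40) = -2*(-37) = -1/5*(-370) = 74)
(X - 19700)*(-4411 - 33277) = (74 - 19700)*(-4411 - 33277) = -19626*(-37688) = 739664688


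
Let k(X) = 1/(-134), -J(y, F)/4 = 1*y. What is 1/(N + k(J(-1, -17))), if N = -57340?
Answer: -134/7683561 ≈ -1.7440e-5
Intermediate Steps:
J(y, F) = -4*y
k(X) = -1/134
1/(N + k(J(-1, -17))) = 1/(-57340 - 1/134) = 1/(-7683561/134) = -134/7683561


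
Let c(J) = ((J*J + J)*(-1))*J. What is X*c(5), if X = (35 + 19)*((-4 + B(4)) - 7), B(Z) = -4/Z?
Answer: 97200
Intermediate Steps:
c(J) = J*(-J - J²) (c(J) = ((J² + J)*(-1))*J = ((J + J²)*(-1))*J = (-J - J²)*J = J*(-J - J²))
X = -648 (X = (35 + 19)*((-4 - 4/4) - 7) = 54*((-4 - 4*¼) - 7) = 54*((-4 - 1) - 7) = 54*(-5 - 7) = 54*(-12) = -648)
X*c(5) = -648*5²*(-1 - 1*5) = -16200*(-1 - 5) = -16200*(-6) = -648*(-150) = 97200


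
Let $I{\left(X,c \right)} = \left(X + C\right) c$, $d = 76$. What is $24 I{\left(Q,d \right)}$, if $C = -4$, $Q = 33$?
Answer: $52896$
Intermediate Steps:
$I{\left(X,c \right)} = c \left(-4 + X\right)$ ($I{\left(X,c \right)} = \left(X - 4\right) c = \left(-4 + X\right) c = c \left(-4 + X\right)$)
$24 I{\left(Q,d \right)} = 24 \cdot 76 \left(-4 + 33\right) = 24 \cdot 76 \cdot 29 = 24 \cdot 2204 = 52896$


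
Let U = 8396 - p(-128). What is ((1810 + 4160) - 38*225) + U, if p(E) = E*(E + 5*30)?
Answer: 8632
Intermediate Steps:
p(E) = E*(150 + E) (p(E) = E*(E + 150) = E*(150 + E))
U = 11212 (U = 8396 - (-128)*(150 - 128) = 8396 - (-128)*22 = 8396 - 1*(-2816) = 8396 + 2816 = 11212)
((1810 + 4160) - 38*225) + U = ((1810 + 4160) - 38*225) + 11212 = (5970 - 8550) + 11212 = -2580 + 11212 = 8632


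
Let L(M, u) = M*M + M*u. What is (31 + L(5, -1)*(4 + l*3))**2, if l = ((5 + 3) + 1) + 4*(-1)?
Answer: 168921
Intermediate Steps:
L(M, u) = M**2 + M*u
l = 5 (l = (8 + 1) - 4 = 9 - 4 = 5)
(31 + L(5, -1)*(4 + l*3))**2 = (31 + (5*(5 - 1))*(4 + 5*3))**2 = (31 + (5*4)*(4 + 15))**2 = (31 + 20*19)**2 = (31 + 380)**2 = 411**2 = 168921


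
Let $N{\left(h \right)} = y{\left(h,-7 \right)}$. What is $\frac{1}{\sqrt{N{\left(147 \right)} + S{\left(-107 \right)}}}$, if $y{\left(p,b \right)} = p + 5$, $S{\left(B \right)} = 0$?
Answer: $\frac{\sqrt{38}}{76} \approx 0.081111$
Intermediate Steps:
$y{\left(p,b \right)} = 5 + p$
$N{\left(h \right)} = 5 + h$
$\frac{1}{\sqrt{N{\left(147 \right)} + S{\left(-107 \right)}}} = \frac{1}{\sqrt{\left(5 + 147\right) + 0}} = \frac{1}{\sqrt{152 + 0}} = \frac{1}{\sqrt{152}} = \frac{1}{2 \sqrt{38}} = \frac{\sqrt{38}}{76}$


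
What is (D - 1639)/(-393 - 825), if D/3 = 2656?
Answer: -6329/1218 ≈ -5.1962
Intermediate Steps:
D = 7968 (D = 3*2656 = 7968)
(D - 1639)/(-393 - 825) = (7968 - 1639)/(-393 - 825) = 6329/(-1218) = 6329*(-1/1218) = -6329/1218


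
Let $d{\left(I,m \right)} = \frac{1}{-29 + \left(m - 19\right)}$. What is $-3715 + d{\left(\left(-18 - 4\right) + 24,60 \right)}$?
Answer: $- \frac{44579}{12} \approx -3714.9$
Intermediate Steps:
$d{\left(I,m \right)} = \frac{1}{-48 + m}$ ($d{\left(I,m \right)} = \frac{1}{-29 + \left(m - 19\right)} = \frac{1}{-29 + \left(-19 + m\right)} = \frac{1}{-48 + m}$)
$-3715 + d{\left(\left(-18 - 4\right) + 24,60 \right)} = -3715 + \frac{1}{-48 + 60} = -3715 + \frac{1}{12} = - \frac{44579}{12}$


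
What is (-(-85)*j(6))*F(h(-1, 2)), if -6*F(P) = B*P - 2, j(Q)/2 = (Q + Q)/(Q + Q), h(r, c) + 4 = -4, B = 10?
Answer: 6970/3 ≈ 2323.3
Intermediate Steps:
h(r, c) = -8 (h(r, c) = -4 - 4 = -8)
j(Q) = 2 (j(Q) = 2*((Q + Q)/(Q + Q)) = 2*((2*Q)/((2*Q))) = 2*((2*Q)*(1/(2*Q))) = 2*1 = 2)
F(P) = ⅓ - 5*P/3 (F(P) = -(10*P - 2)/6 = -(-2 + 10*P)/6 = ⅓ - 5*P/3)
(-(-85)*j(6))*F(h(-1, 2)) = (-(-85)*2)*(⅓ - 5/3*(-8)) = (-85*(-2))*(⅓ + 40/3) = 170*(41/3) = 6970/3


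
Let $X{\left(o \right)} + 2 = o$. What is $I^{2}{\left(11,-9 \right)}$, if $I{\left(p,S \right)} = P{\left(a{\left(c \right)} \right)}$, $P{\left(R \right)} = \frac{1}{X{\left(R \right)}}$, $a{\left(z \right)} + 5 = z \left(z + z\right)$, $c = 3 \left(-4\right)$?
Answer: $\frac{1}{78961} \approx 1.2664 \cdot 10^{-5}$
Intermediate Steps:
$c = -12$
$a{\left(z \right)} = -5 + 2 z^{2}$ ($a{\left(z \right)} = -5 + z \left(z + z\right) = -5 + z 2 z = -5 + 2 z^{2}$)
$X{\left(o \right)} = -2 + o$
$P{\left(R \right)} = \frac{1}{-2 + R}$
$I{\left(p,S \right)} = \frac{1}{281}$ ($I{\left(p,S \right)} = \frac{1}{-2 - \left(5 - 2 \left(-12\right)^{2}\right)} = \frac{1}{-2 + \left(-5 + 2 \cdot 144\right)} = \frac{1}{-2 + \left(-5 + 288\right)} = \frac{1}{-2 + 283} = \frac{1}{281}$)
$I^{2}{\left(11,-9 \right)} = \left(\frac{1}{281}\right)^{2} = \frac{1}{78961}$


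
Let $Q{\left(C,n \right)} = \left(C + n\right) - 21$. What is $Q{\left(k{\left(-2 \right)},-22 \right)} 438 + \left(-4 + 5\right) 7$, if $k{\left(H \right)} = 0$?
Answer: $-18827$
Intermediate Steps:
$Q{\left(C,n \right)} = -21 + C + n$
$Q{\left(k{\left(-2 \right)},-22 \right)} 438 + \left(-4 + 5\right) 7 = \left(-21 + 0 - 22\right) 438 + \left(-4 + 5\right) 7 = \left(-43\right) 438 + 1 \cdot 7 = -18834 + 7 = -18827$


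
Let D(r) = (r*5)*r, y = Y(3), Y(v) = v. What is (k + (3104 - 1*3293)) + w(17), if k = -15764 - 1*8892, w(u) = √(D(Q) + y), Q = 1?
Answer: -24845 + 2*√2 ≈ -24842.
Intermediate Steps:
y = 3
D(r) = 5*r² (D(r) = (5*r)*r = 5*r²)
w(u) = 2*√2 (w(u) = √(5*1² + 3) = √(5*1 + 3) = √(5 + 3) = √8 = 2*√2)
k = -24656 (k = -15764 - 8892 = -24656)
(k + (3104 - 1*3293)) + w(17) = (-24656 + (3104 - 1*3293)) + 2*√2 = (-24656 + (3104 - 3293)) + 2*√2 = (-24656 - 189) + 2*√2 = -24845 + 2*√2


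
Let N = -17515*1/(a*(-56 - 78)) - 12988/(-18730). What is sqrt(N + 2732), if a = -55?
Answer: sqrt(520263776138542810)/13804010 ≈ 52.252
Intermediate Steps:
N = -23233439/13804010 (N = -17515*(-1/(55*(-56 - 78))) - 12988/(-18730) = -17515/((-55*(-134))) - 12988*(-1/18730) = -17515/7370 + 6494/9365 = -17515*1/7370 + 6494/9365 = -3503/1474 + 6494/9365 = -23233439/13804010 ≈ -1.6831)
sqrt(N + 2732) = sqrt(-23233439/13804010 + 2732) = sqrt(37689321881/13804010) = sqrt(520263776138542810)/13804010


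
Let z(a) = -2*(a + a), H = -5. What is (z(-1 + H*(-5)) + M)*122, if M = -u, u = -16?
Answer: -9760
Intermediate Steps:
z(a) = -4*a
M = 16 (M = -1*(-16) = 16)
(z(-1 + H*(-5)) + M)*122 = (-4*(-1 - 5*(-5)) + 16)*122 = (-4*(-1 + 25) + 16)*122 = (-4*24 + 16)*122 = (-96 + 16)*122 = -80*122 = -9760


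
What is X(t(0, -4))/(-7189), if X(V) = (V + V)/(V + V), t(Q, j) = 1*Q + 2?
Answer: -1/7189 ≈ -0.00013910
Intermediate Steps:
t(Q, j) = 2 + Q (t(Q, j) = Q + 2 = 2 + Q)
X(V) = 1 (X(V) = (2*V)/((2*V)) = (2*V)*(1/(2*V)) = 1)
X(t(0, -4))/(-7189) = 1/(-7189) = 1*(-1/7189) = -1/7189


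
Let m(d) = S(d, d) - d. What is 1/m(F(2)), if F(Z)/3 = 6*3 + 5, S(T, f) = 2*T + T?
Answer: 1/138 ≈ 0.0072464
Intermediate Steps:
S(T, f) = 3*T
F(Z) = 69 (F(Z) = 3*(6*3 + 5) = 3*(18 + 5) = 3*23 = 69)
m(d) = 2*d (m(d) = 3*d - d = 2*d)
1/m(F(2)) = 1/(2*69) = 1/138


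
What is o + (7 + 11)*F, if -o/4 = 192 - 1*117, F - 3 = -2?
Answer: -282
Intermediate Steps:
F = 1 (F = 3 - 2 = 1)
o = -300 (o = -4*(192 - 1*117) = -4*(192 - 117) = -4*75 = -300)
o + (7 + 11)*F = -300 + (7 + 11)*1 = -300 + 18*1 = -300 + 18 = -282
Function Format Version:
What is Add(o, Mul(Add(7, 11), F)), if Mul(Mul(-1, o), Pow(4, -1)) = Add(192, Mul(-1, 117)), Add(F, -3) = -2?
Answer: -282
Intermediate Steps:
F = 1 (F = Add(3, -2) = 1)
o = -300 (o = Mul(-4, Add(192, Mul(-1, 117))) = Mul(-4, Add(192, -117)) = Mul(-4, 75) = -300)
Add(o, Mul(Add(7, 11), F)) = Add(-300, Mul(Add(7, 11), 1)) = Add(-300, Mul(18, 1)) = Add(-300, 18) = -282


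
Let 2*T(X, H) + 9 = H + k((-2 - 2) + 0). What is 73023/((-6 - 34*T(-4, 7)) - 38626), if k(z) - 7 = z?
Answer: -24341/12883 ≈ -1.8894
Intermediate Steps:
k(z) = 7 + z
T(X, H) = -3 + H/2 (T(X, H) = -9/2 + (H + (7 + ((-2 - 2) + 0)))/2 = -9/2 + (H + (7 + (-4 + 0)))/2 = -9/2 + (H + (7 - 4))/2 = -9/2 + (H + 3)/2 = -9/2 + (3 + H)/2 = -9/2 + (3/2 + H/2) = -3 + H/2)
73023/((-6 - 34*T(-4, 7)) - 38626) = 73023/((-6 - 34*(-3 + (½)*7)) - 38626) = 73023/((-6 - 34*(-3 + 7/2)) - 38626) = 73023/((-6 - 34*½) - 38626) = 73023/((-6 - 17) - 38626) = 73023/(-23 - 38626) = 73023/(-38649) = 73023*(-1/38649) = -24341/12883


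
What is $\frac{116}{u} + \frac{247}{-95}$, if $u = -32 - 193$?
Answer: $- \frac{701}{225} \approx -3.1156$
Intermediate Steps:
$u = -225$
$\frac{116}{u} + \frac{247}{-95} = \frac{116}{-225} + \frac{247}{-95} = 116 \left(- \frac{1}{225}\right) + 247 \left(- \frac{1}{95}\right) = - \frac{116}{225} - \frac{13}{5} = - \frac{701}{225}$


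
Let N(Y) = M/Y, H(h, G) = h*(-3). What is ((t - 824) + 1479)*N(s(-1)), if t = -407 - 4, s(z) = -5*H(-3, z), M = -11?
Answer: 2684/45 ≈ 59.644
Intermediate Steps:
H(h, G) = -3*h
s(z) = -45 (s(z) = -(-15)*(-3) = -5*9 = -45)
t = -411
N(Y) = -11/Y
((t - 824) + 1479)*N(s(-1)) = ((-411 - 824) + 1479)*(-11/(-45)) = (-1235 + 1479)*(-11*(-1/45)) = 244*(11/45) = 2684/45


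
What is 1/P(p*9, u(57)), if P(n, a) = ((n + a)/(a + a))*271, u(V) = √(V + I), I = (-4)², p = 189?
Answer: -73/392045944 + 1701*√73/392045944 ≈ 3.6884e-5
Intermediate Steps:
I = 16
u(V) = √(16 + V) (u(V) = √(V + 16) = √(16 + V))
P(n, a) = 271*(a + n)/(2*a) (P(n, a) = ((a + n)/((2*a)))*271 = ((a + n)*(1/(2*a)))*271 = ((a + n)/(2*a))*271 = 271*(a + n)/(2*a))
1/P(p*9, u(57)) = 1/(271*(√(16 + 57) + 189*9)/(2*(√(16 + 57)))) = 1/(271*(√73 + 1701)/(2*(√73))) = 1/(271*(√73/73)*(1701 + √73)/2) = 1/(271*√73*(1701 + √73)/146) = 2*√73/(271*(1701 + √73))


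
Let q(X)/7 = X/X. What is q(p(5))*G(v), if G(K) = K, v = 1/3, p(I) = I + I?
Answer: 7/3 ≈ 2.3333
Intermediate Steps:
p(I) = 2*I
v = ⅓ ≈ 0.33333
q(X) = 7 (q(X) = 7*(X/X) = 7*1 = 7)
q(p(5))*G(v) = 7*(⅓) = 7/3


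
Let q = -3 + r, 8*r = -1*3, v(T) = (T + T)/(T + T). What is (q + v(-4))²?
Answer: 361/64 ≈ 5.6406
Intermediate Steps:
v(T) = 1 (v(T) = (2*T)/((2*T)) = (2*T)*(1/(2*T)) = 1)
r = -3/8 (r = (-1*3)/8 = (⅛)*(-3) = -3/8 ≈ -0.37500)
q = -27/8 (q = -3 - 3/8 = -27/8 ≈ -3.3750)
(q + v(-4))² = (-27/8 + 1)² = (-19/8)² = 361/64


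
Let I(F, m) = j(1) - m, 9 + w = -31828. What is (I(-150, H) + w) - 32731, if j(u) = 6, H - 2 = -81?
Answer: -64483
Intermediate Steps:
H = -79 (H = 2 - 81 = -79)
w = -31837 (w = -9 - 31828 = -31837)
I(F, m) = 6 - m
(I(-150, H) + w) - 32731 = ((6 - 1*(-79)) - 31837) - 32731 = ((6 + 79) - 31837) - 32731 = (85 - 31837) - 32731 = -31752 - 32731 = -64483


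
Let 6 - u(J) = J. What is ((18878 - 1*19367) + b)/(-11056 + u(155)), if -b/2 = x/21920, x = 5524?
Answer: 1341241/30701700 ≈ 0.043686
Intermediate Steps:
b = -1381/2740 (b = -11048/21920 = -2*1381/5480 = -1381/2740 ≈ -0.50401)
u(J) = 6 - J
((18878 - 1*19367) + b)/(-11056 + u(155)) = ((18878 - 1*19367) - 1381/2740)/(-11056 + (6 - 1*155)) = ((18878 - 19367) - 1381/2740)/(-11056 + (6 - 155)) = (-489 - 1381/2740)/(-11056 - 149) = -1341241/2740/(-11205) = -1341241/2740*(-1/11205) = 1341241/30701700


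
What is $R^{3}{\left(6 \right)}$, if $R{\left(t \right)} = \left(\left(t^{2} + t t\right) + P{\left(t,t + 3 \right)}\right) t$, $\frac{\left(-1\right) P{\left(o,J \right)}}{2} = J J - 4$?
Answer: $-119095488$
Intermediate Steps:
$P{\left(o,J \right)} = 8 - 2 J^{2}$ ($P{\left(o,J \right)} = - 2 \left(J J - 4\right) = - 2 \left(J^{2} - 4\right) = - 2 \left(-4 + J^{2}\right) = 8 - 2 J^{2}$)
$R{\left(t \right)} = t \left(8 - 2 \left(3 + t\right)^{2} + 2 t^{2}\right)$ ($R{\left(t \right)} = \left(\left(t^{2} + t t\right) - \left(-8 + 2 \left(t + 3\right)^{2}\right)\right) t = \left(\left(t^{2} + t^{2}\right) - \left(-8 + 2 \left(3 + t\right)^{2}\right)\right) t = \left(2 t^{2} - \left(-8 + 2 \left(3 + t\right)^{2}\right)\right) t = \left(8 - 2 \left(3 + t\right)^{2} + 2 t^{2}\right) t = t \left(8 - 2 \left(3 + t\right)^{2} + 2 t^{2}\right)$)
$R^{3}{\left(6 \right)} = \left(2 \cdot 6 \left(-5 - 36\right)\right)^{3} = \left(2 \cdot 6 \left(-41\right)\right)^{3} = \left(-492\right)^{3} = -119095488$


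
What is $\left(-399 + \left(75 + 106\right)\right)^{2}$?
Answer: $47524$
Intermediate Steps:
$\left(-399 + \left(75 + 106\right)\right)^{2} = \left(-399 + 181\right)^{2} = \left(-218\right)^{2} = 47524$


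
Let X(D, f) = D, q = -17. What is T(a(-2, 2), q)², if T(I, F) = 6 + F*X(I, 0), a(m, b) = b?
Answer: 784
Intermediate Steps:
T(I, F) = 6 + F*I
T(a(-2, 2), q)² = (6 - 17*2)² = (6 - 34)² = (-28)² = 784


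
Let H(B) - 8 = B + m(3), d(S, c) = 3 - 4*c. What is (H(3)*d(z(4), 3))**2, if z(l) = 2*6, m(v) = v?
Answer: 15876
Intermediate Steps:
z(l) = 12
H(B) = 11 + B (H(B) = 8 + (B + 3) = 8 + (3 + B) = 11 + B)
(H(3)*d(z(4), 3))**2 = ((11 + 3)*(3 - 4*3))**2 = (14*(3 - 12))**2 = (14*(-9))**2 = (-126)**2 = 15876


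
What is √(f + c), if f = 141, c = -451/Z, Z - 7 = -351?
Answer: √4210130/172 ≈ 11.929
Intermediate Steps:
Z = -344 (Z = 7 - 351 = -344)
c = 451/344 (c = -451/(-344) = -451*(-1/344) = 451/344 ≈ 1.3110)
√(f + c) = √(141 + 451/344) = √(48955/344) = √4210130/172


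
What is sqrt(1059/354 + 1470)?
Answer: sqrt(20509934)/118 ≈ 38.380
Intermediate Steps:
sqrt(1059/354 + 1470) = sqrt(1059*(1/354) + 1470) = sqrt(353/118 + 1470) = sqrt(173813/118) = sqrt(20509934)/118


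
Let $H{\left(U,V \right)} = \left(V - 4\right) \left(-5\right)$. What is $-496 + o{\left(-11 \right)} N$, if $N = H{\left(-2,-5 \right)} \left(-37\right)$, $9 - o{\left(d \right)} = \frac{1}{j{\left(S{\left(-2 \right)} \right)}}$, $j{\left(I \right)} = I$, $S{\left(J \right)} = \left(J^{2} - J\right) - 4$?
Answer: $- \frac{29297}{2} \approx -14649.0$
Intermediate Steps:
$S{\left(J \right)} = -4 + J^{2} - J$
$H{\left(U,V \right)} = 20 - 5 V$ ($H{\left(U,V \right)} = \left(-4 + V\right) \left(-5\right) = 20 - 5 V$)
$o{\left(d \right)} = \frac{17}{2}$ ($o{\left(d \right)} = 9 - \frac{1}{-4 + \left(-2\right)^{2} - -2} = 9 - \frac{1}{-4 + 4 + 2} = 9 - \frac{1}{2} = \frac{17}{2}$)
$N = -1665$ ($N = \left(20 - -25\right) \left(-37\right) = \left(20 + 25\right) \left(-37\right) = 45 \left(-37\right) = -1665$)
$-496 + o{\left(-11 \right)} N = -496 + \frac{17}{2} \left(-1665\right) = -496 - \frac{28305}{2} = - \frac{29297}{2}$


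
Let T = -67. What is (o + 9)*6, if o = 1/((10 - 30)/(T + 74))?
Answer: 519/10 ≈ 51.900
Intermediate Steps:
o = -7/20 (o = 1/((10 - 30)/(-67 + 74)) = 1/(-20/7) = -7/20 ≈ -0.35000)
(o + 9)*6 = (-7/20 + 9)*6 = (173/20)*6 = 519/10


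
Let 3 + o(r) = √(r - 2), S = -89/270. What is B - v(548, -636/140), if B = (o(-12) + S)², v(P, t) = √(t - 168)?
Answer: -212399/72900 - 899*I*√14/135 - 3*I*√23485/35 ≈ -2.9136 - 38.052*I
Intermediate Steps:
S = -89/270 (S = -89*1/270 = -89/270 ≈ -0.32963)
v(P, t) = √(-168 + t)
o(r) = -3 + √(-2 + r) (o(r) = -3 + √(r - 2) = -3 + √(-2 + r))
B = (-899/270 + I*√14)² (B = ((-3 + √(-2 - 12)) - 89/270)² = ((-3 + √(-14)) - 89/270)² = ((-3 + I*√14) - 89/270)² = (-899/270 + I*√14)² ≈ -2.9136 - 24.917*I)
B - v(548, -636/140) = (899 - 270*I*√14)²/72900 - √(-168 - 636/140) = (899 - 270*I*√14)²/72900 - √(-168 - 636*1/140) = (899 - 270*I*√14)²/72900 - √(-168 - 159/35) = (899 - 270*I*√14)²/72900 - √(-6039/35) = (899 - 270*I*√14)²/72900 - 3*I*√23485/35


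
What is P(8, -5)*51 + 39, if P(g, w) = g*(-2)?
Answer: -777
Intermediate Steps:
P(g, w) = -2*g
P(8, -5)*51 + 39 = -2*8*51 + 39 = -16*51 + 39 = -816 + 39 = -777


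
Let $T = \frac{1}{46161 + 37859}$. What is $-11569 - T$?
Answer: $- \frac{972027381}{84020} \approx -11569.0$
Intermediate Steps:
$T = \frac{1}{84020} \approx 1.1902 \cdot 10^{-5}$
$-11569 - T = -11569 - \frac{1}{84020} = - \frac{972027381}{84020}$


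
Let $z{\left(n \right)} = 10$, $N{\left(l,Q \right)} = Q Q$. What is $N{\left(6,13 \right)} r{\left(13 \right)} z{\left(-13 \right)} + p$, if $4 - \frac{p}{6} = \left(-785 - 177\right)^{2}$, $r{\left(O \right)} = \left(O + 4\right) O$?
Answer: $-5179150$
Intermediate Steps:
$N{\left(l,Q \right)} = Q^{2}$
$r{\left(O \right)} = O \left(4 + O\right)$ ($r{\left(O \right)} = \left(4 + O\right) O = O \left(4 + O\right)$)
$p = -5552640$ ($p = 24 - 6 \left(-785 - 177\right)^{2} = 24 - 6 \left(-962\right)^{2} = 24 - 5552664 = -5552640$)
$N{\left(6,13 \right)} r{\left(13 \right)} z{\left(-13 \right)} + p = 13^{2} \cdot 13 \left(4 + 13\right) 10 - 5552640 = 169 \cdot 13 \cdot 17 \cdot 10 - 5552640 = 169 \cdot 221 \cdot 10 - 5552640 = 37349 \cdot 10 - 5552640 = 373490 - 5552640 = -5179150$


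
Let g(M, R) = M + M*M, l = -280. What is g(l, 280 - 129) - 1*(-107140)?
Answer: 185260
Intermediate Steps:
g(M, R) = M + M²
g(l, 280 - 129) - 1*(-107140) = -280*(1 - 280) - 1*(-107140) = -280*(-279) + 107140 = 78120 + 107140 = 185260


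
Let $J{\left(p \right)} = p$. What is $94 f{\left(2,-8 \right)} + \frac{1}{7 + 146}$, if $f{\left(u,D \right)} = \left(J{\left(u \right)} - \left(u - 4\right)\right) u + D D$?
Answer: $\frac{1035505}{153} \approx 6768.0$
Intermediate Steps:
$f{\left(u,D \right)} = D^{2} + 4 u$ ($f{\left(u,D \right)} = \left(u - \left(u - 4\right)\right) u + D D = \left(u - \left(-4 + u\right)\right) u + D^{2} = 4 u + D^{2} = D^{2} + 4 u$)
$94 f{\left(2,-8 \right)} + \frac{1}{7 + 146} = 94 \left(\left(-8\right)^{2} + 4 \cdot 2\right) + \frac{1}{7 + 146} = 94 \left(64 + 8\right) + \frac{1}{153} = 94 \cdot 72 + \frac{1}{153} = 6768 + \frac{1}{153} = \frac{1035505}{153}$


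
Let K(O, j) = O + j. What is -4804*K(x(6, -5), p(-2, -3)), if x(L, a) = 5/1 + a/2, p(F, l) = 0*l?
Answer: -12010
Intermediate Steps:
p(F, l) = 0
x(L, a) = 5 + a/2 (x(L, a) = 5*1 + a*(½) = 5 + a/2)
-4804*K(x(6, -5), p(-2, -3)) = -4804*((5 + (½)*(-5)) + 0) = -4804*((5 - 5/2) + 0) = -4804*(5/2 + 0) = -4804*5/2 = -12010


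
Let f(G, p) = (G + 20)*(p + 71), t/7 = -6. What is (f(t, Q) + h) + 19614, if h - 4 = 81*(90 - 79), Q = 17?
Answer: 18573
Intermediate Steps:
t = -42 (t = 7*(-6) = -42)
f(G, p) = (20 + G)*(71 + p)
h = 895 (h = 4 + 81*(90 - 79) = 4 + 81*11 = 4 + 891 = 895)
(f(t, Q) + h) + 19614 = ((1420 + 20*17 + 71*(-42) - 42*17) + 895) + 19614 = ((1420 + 340 - 2982 - 714) + 895) + 19614 = (-1936 + 895) + 19614 = -1041 + 19614 = 18573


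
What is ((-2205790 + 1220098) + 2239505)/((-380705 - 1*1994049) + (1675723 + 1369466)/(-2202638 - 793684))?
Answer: -178896546466/338834795237 ≈ -0.52798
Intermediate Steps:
((-2205790 + 1220098) + 2239505)/((-380705 - 1*1994049) + (1675723 + 1369466)/(-2202638 - 793684)) = (-985692 + 2239505)/((-380705 - 1994049) + 3045189/(-2996322)) = 1253813/(-2374754 + 3045189*(-1/2996322)) = 1253813/(-2374754 - 145009/142682) = 1253813/(-338834795237/142682) = 1253813*(-142682/338834795237) = -178896546466/338834795237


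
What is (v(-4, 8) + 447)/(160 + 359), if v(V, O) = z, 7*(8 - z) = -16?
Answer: 1067/1211 ≈ 0.88109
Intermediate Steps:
z = 72/7 (z = 8 - 1/7*(-16) = 8 + 16/7 = 72/7 ≈ 10.286)
v(V, O) = 72/7
(v(-4, 8) + 447)/(160 + 359) = (72/7 + 447)/(160 + 359) = (3201/7)/519 = (3201/7)*(1/519) = 1067/1211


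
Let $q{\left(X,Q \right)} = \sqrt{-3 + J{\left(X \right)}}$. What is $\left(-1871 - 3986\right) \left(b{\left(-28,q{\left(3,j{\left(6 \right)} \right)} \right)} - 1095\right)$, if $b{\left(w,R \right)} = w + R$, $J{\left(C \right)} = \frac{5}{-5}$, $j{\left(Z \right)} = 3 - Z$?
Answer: $6577411 - 11714 i \approx 6.5774 \cdot 10^{6} - 11714.0 i$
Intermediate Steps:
$J{\left(C \right)} = -1$ ($J{\left(C \right)} = 5 \left(- \frac{1}{5}\right) = -1$)
$q{\left(X,Q \right)} = 2 i$ ($q{\left(X,Q \right)} = \sqrt{-3 - 1} = \sqrt{-4} = 2 i$)
$b{\left(w,R \right)} = R + w$
$\left(-1871 - 3986\right) \left(b{\left(-28,q{\left(3,j{\left(6 \right)} \right)} \right)} - 1095\right) = \left(-1871 - 3986\right) \left(\left(2 i - 28\right) - 1095\right) = - 5857 \left(\left(-28 + 2 i\right) - 1095\right) = - 5857 \left(-1123 + 2 i\right) = 6577411 - 11714 i$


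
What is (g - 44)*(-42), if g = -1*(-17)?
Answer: 1134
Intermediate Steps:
g = 17
(g - 44)*(-42) = (17 - 44)*(-42) = -27*(-42) = 1134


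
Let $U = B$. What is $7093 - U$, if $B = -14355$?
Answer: $21448$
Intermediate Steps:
$U = -14355$
$7093 - U = 7093 - -14355 = 7093 + 14355 = 21448$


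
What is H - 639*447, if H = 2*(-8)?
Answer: -285649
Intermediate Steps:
H = -16
H - 639*447 = -16 - 639*447 = -16 - 285633 = -285649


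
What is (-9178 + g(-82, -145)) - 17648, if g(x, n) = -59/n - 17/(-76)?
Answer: -295615571/11020 ≈ -26825.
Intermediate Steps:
g(x, n) = 17/76 - 59/n (g(x, n) = -59/n - 17*(-1/76) = -59/n + 17/76 = 17/76 - 59/n)
(-9178 + g(-82, -145)) - 17648 = (-9178 + (17/76 - 59/(-145))) - 17648 = (-9178 + (17/76 - 59*(-1/145))) - 17648 = (-9178 + (17/76 + 59/145)) - 17648 = (-9178 + 6949/11020) - 17648 = -101134611/11020 - 17648 = -295615571/11020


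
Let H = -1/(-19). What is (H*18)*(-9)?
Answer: -162/19 ≈ -8.5263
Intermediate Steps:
H = 1/19 (H = -1*(-1/19) = 1/19 ≈ 0.052632)
(H*18)*(-9) = ((1/19)*18)*(-9) = (18/19)*(-9) = -162/19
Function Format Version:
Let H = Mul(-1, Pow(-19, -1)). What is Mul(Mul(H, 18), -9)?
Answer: Rational(-162, 19) ≈ -8.5263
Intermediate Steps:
H = Rational(1, 19) (H = Mul(-1, Rational(-1, 19)) = Rational(1, 19) ≈ 0.052632)
Mul(Mul(H, 18), -9) = Mul(Mul(Rational(1, 19), 18), -9) = Mul(Rational(18, 19), -9) = Rational(-162, 19)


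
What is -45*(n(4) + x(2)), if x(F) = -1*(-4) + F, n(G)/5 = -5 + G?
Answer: -45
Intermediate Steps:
n(G) = -25 + 5*G (n(G) = 5*(-5 + G) = -25 + 5*G)
x(F) = 4 + F
-45*(n(4) + x(2)) = -45*((-25 + 5*4) + (4 + 2)) = -45*((-25 + 20) + 6) = -45*(-5 + 6) = -45*1 = -45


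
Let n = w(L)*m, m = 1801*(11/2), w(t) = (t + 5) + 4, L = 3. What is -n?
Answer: -118866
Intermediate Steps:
w(t) = 9 + t (w(t) = (5 + t) + 4 = 9 + t)
m = 19811/2 (m = 1801*(11*(½)) = 1801*(11/2) = 19811/2 ≈ 9905.5)
n = 118866 (n = (9 + 3)*(19811/2) = 12*(19811/2) = 118866)
-n = -1*118866 = -118866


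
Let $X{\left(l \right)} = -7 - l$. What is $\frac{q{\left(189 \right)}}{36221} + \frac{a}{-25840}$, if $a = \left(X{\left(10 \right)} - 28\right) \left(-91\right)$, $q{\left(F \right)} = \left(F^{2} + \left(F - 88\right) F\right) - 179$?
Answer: $\frac{252668009}{187190128} \approx 1.3498$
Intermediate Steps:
$q{\left(F \right)} = -179 + F^{2} + F \left(-88 + F\right)$ ($q{\left(F \right)} = \left(F^{2} + \left(-88 + F\right) F\right) - 179 = \left(F^{2} + F \left(-88 + F\right)\right) - 179 = -179 + F^{2} + F \left(-88 + F\right)$)
$a = 4095$ ($a = \left(\left(-7 - 10\right) - 28\right) \left(-91\right) = \left(-17 - 28\right) \left(-91\right) = \left(-45\right) \left(-91\right) = 4095$)
$\frac{q{\left(189 \right)}}{36221} + \frac{a}{-25840} = \frac{-179 - 16632 + 2 \cdot 189^{2}}{36221} + \frac{4095}{-25840} = \left(-179 - 16632 + 2 \cdot 35721\right) \frac{1}{36221} + 4095 \left(- \frac{1}{25840}\right) = \left(-179 - 16632 + 71442\right) \frac{1}{36221} - \frac{819}{5168} = 54631 \cdot \frac{1}{36221} - \frac{819}{5168} = \frac{54631}{36221} - \frac{819}{5168} = \frac{252668009}{187190128}$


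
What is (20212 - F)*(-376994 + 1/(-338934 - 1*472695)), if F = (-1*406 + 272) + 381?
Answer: -2036291996775685/270543 ≈ -7.5267e+9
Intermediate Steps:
F = 247 (F = (-406 + 272) + 381 = -134 + 381 = 247)
(20212 - F)*(-376994 + 1/(-338934 - 1*472695)) = (20212 - 1*247)*(-376994 + 1/(-338934 - 1*472695)) = (20212 - 247)*(-376994 + 1/(-338934 - 472695)) = 19965*(-376994 + 1/(-811629)) = 19965*(-376994 - 1/811629) = 19965*(-305979263227/811629) = -2036291996775685/270543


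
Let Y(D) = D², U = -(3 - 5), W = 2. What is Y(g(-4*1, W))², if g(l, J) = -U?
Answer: 16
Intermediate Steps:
U = 2 (U = -1*(-2) = 2)
g(l, J) = -2 (g(l, J) = -1*2 = -2)
Y(g(-4*1, W))² = ((-2)²)² = 4² = 16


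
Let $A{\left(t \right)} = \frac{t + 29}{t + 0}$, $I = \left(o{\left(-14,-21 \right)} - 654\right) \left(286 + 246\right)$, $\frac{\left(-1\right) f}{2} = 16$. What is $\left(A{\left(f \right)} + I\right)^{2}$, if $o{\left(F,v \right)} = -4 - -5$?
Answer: $\frac{123580329655561}{1024} \approx 1.2068 \cdot 10^{11}$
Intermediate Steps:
$f = -32$ ($f = \left(-2\right) 16 = -32$)
$o{\left(F,v \right)} = 1$ ($o{\left(F,v \right)} = -4 + 5 = 1$)
$I = -347396$ ($I = \left(1 - 654\right) \left(286 + 246\right) = \left(-653\right) 532 = -347396$)
$A{\left(t \right)} = \frac{29 + t}{t}$
$\left(A{\left(f \right)} + I\right)^{2} = \left(\frac{29 - 32}{-32} - 347396\right)^{2} = \left(\left(- \frac{1}{32}\right) \left(-3\right) - 347396\right)^{2} = \left(\frac{3}{32} - 347396\right)^{2} = \left(- \frac{11116669}{32}\right)^{2} = \frac{123580329655561}{1024}$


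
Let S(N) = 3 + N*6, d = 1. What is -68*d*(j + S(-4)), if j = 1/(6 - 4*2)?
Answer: 1462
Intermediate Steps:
S(N) = 3 + 6*N
j = -½ (j = 1/(6 - 8) = 1/(-2) = -½ ≈ -0.50000)
-68*d*(j + S(-4)) = -68*(-½ + (3 + 6*(-4))) = -68*(-½ + (3 - 24)) = -68*(-½ - 21) = -68*(-43)/2 = -68*(-43/2) = 1462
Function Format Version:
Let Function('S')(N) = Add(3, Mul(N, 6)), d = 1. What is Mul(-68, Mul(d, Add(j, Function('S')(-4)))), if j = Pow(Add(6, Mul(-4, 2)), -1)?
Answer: 1462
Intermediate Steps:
Function('S')(N) = Add(3, Mul(6, N))
j = Rational(-1, 2) (j = Pow(Add(6, -8), -1) = Pow(-2, -1) = Rational(-1, 2) ≈ -0.50000)
Mul(-68, Mul(d, Add(j, Function('S')(-4)))) = Mul(-68, Mul(1, Add(Rational(-1, 2), Add(3, Mul(6, -4))))) = Mul(-68, Mul(1, Add(Rational(-1, 2), Add(3, -24)))) = Mul(-68, Mul(1, Add(Rational(-1, 2), -21))) = Mul(-68, Mul(1, Rational(-43, 2))) = Mul(-68, Rational(-43, 2)) = 1462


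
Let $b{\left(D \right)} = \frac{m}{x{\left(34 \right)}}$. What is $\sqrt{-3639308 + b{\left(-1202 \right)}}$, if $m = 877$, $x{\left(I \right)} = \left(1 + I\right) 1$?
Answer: $\frac{3 i \sqrt{495346845}}{35} \approx 1907.7 i$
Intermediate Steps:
$x{\left(I \right)} = 1 + I$
$b{\left(D \right)} = \frac{877}{35}$ ($b{\left(D \right)} = \frac{877}{1 + 34} = \frac{877}{35}$)
$\sqrt{-3639308 + b{\left(-1202 \right)}} = \sqrt{-3639308 + \frac{877}{35}} = \sqrt{- \frac{127374903}{35}} = \frac{3 i \sqrt{495346845}}{35}$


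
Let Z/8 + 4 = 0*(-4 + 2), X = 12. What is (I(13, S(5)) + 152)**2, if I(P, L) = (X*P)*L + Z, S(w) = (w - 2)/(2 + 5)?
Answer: 1710864/49 ≈ 34916.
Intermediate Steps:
S(w) = -2/7 + w/7 (S(w) = (-2 + w)/7 = (-2 + w)*(1/7) = -2/7 + w/7)
Z = -32 (Z = -32 + 8*(0*(-4 + 2)) = -32 + 8*(0*(-2)) = -32 + 8*0 = -32 + 0 = -32)
I(P, L) = -32 + 12*L*P (I(P, L) = (12*P)*L - 32 = 12*L*P - 32 = -32 + 12*L*P)
(I(13, S(5)) + 152)**2 = ((-32 + 12*(-2/7 + (1/7)*5)*13) + 152)**2 = ((-32 + 12*(-2/7 + 5/7)*13) + 152)**2 = ((-32 + 12*(3/7)*13) + 152)**2 = ((-32 + 468/7) + 152)**2 = (244/7 + 152)**2 = (1308/7)**2 = 1710864/49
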